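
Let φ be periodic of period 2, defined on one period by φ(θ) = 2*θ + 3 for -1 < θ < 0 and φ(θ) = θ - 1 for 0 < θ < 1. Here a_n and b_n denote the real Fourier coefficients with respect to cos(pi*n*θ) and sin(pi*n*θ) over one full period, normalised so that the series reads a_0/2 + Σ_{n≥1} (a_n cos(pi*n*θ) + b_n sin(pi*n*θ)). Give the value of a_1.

2/pi**2

a_1 = ∫_{-1}^{1} φ(θ) cos(pi*θ) dθ.
Split the integral at the breakpoints.
Integrating by parts (boundary term plus one more integral), an antiderivative of (2*θ + 3) cos(pi*θ) is 2*θ*sin(pi*θ)/pi + 3*sin(pi*θ)/pi + 2*cos(pi*θ)/pi**2; evaluating from -1 to 0: ∫_{-1}^{0} (2*θ + 3) cos(pi*θ) dθ = (2/pi**2) - (-2/pi**2) = 4/pi**2.
Integrating by parts (boundary term plus one more integral), an antiderivative of (θ - 1) cos(pi*θ) is θ*sin(pi*θ)/pi - sin(pi*θ)/pi + cos(pi*θ)/pi**2; evaluating from 0 to 1: ∫_{0}^{1} (θ - 1) cos(pi*θ) dθ = (-1/pi**2) - (pi**(-2)) = -2/pi**2.
Summing the pieces gives a_1 = 2/pi**2.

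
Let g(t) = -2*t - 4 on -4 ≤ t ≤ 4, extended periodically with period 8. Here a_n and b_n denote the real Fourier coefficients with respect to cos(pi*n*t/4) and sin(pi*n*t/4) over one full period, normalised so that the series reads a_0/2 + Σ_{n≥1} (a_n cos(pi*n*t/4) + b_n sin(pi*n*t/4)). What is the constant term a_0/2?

a_0 = 1/4 ∫_{-4}^{4} g(t) dt = 1/4 · (-32) = -8.
So the constant term a_0/2 = -4.

-4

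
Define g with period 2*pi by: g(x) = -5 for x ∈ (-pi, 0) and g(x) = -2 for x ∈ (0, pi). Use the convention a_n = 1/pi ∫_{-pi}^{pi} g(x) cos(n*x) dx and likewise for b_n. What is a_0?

-7

a_0 = 1/pi ∫_{-pi}^{pi} g(x) dx = 1/pi · (-7*pi) = -7.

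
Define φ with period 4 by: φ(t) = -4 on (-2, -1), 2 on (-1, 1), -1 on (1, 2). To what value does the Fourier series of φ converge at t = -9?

t = -9 differs from t = -1 by -2 full period(s), and the series is 4-periodic.
At t = -1 the one-sided limits are φ(-1^-) = -4 and φ(-1^+) = 2.
By Dirichlet's theorem the series converges to their average, [(-4) + (2)]/2 = -1.

-1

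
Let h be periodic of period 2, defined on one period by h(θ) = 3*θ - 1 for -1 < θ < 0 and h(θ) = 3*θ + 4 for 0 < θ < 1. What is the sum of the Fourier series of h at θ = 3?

3/2

θ = 3 differs from θ = 1 by 1 full period(s), and the series is 2-periodic.
At θ = 1 the one-sided limits are h(1^-) = 7 and h(1^+) = -4.
By Dirichlet's theorem the series converges to their average, [(7) + (-4)]/2 = 3/2.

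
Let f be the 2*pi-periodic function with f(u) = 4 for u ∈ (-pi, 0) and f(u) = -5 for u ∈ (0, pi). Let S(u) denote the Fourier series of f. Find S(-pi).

At u = -pi the one-sided limits are f(-pi^-) = -5 and f(-pi^+) = 4.
By Dirichlet's theorem the series converges to their average, [(-5) + (4)]/2 = -1/2.

-1/2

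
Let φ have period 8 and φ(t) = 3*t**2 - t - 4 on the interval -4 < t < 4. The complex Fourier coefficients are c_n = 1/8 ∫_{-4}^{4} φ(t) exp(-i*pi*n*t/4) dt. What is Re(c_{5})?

Since φ is real-valued, Re(c_{5}) = 1/8 ∫_{-4}^{4} φ(t) cos(5*pi*t/4) dt = a_{5}/2.
Integrating by parts twice (tabular method), an antiderivative of (3*t**2 - t - 4) cos(5*pi*t/4) is 12*t**2*sin(5*pi*t/4)/(5*pi) - 4*t*sin(5*pi*t/4)/(5*pi) + 96*t*cos(5*pi*t/4)/(25*pi**2) - 16*sin(5*pi*t/4)/(5*pi) - 384*sin(5*pi*t/4)/(125*pi**3) - 16*cos(5*pi*t/4)/(25*pi**2); evaluating from -4 to 4: ∫_{-4}^{4} (3*t**2 - t - 4) cos(5*pi*t/4) dt = (-368/(25*pi**2)) - (16/pi**2) = -768/(25*pi**2).
Hence Re(c_{5}) = (1/8)·(-768/(25*pi**2)) = -96/(25*pi**2).

-96/(25*pi**2)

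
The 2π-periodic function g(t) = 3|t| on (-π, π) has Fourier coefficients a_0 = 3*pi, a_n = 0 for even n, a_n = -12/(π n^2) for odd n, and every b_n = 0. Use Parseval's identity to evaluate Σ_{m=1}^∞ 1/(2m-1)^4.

pi**4/96

Parseval: a_0^2/2 + Σ a_n^2 = (1/π) ∫_{-π}^{π} g(t)^2 dt = 6*pi**2.
Subtract a_0^2/2 = 9*pi**2/2: Σ a_n^2 = 3*pi**2/2.
Only odd n contribute, with a_n^2 = 144/(π^2 n^4), so Σ_{m≥1} 1/(2m-1)^4 = π^2·(3*pi**2/2)/144 = pi**4/96.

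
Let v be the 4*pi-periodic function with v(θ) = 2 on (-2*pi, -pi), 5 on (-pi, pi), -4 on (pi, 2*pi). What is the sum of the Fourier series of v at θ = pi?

At θ = pi the one-sided limits are v(pi^-) = 5 and v(pi^+) = -4.
By Dirichlet's theorem the series converges to their average, [(5) + (-4)]/2 = 1/2.

1/2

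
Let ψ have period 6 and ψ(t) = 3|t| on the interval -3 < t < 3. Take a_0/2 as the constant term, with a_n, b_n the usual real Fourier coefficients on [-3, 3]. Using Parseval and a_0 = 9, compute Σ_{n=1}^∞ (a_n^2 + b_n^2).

27/2

Parseval: a_0^2/2 + Σ_{n≥1} (a_n^2+b_n^2) = 1/3 ∫_{-3}^{3} ψ(t)^2 dt = 54.
Subtract a_0^2/2 = 81/2: Σ (a_n^2+b_n^2) = 27/2.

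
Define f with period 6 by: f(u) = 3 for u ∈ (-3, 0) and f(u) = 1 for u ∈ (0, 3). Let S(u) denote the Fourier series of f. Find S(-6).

2

u = -6 differs from u = 0 by -1 full period(s), and the series is 6-periodic.
At u = 0 the one-sided limits are f(0^-) = 3 and f(0^+) = 1.
By Dirichlet's theorem the series converges to their average, [(3) + (1)]/2 = 2.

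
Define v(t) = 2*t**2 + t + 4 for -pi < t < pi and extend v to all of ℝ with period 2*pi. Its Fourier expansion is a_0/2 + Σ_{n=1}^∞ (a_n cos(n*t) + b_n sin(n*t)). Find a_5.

-8/25

a_5 = 1/pi ∫_{-pi}^{pi} v(t) cos(5*t) dt.
Integrating by parts twice (tabular method), an antiderivative of (2*t**2 + t + 4) cos(5*t) is 2*t**2*sin(5*t)/5 + t*sin(5*t)/5 + 4*t*cos(5*t)/25 + 96*sin(5*t)/125 + cos(5*t)/25; evaluating from -pi to pi: ∫_{-pi}^{pi} (2*t**2 + t + 4) cos(5*t) dt = (-4*pi/25 - 1/25) - (-1/25 + 4*pi/25) = -8*pi/25.
Hence a_5 = (1/pi)·(-8*pi/25) = -8/25.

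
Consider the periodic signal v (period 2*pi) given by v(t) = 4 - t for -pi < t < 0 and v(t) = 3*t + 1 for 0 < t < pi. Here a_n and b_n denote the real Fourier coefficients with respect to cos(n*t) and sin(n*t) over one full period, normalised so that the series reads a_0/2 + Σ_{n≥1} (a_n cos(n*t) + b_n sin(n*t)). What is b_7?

2*(-3 + pi)/(7*pi)

b_7 = 1/pi ∫_{-pi}^{pi} v(t) sin(7*t) dt.
Split the integral at the breakpoints.
Integrating by parts (boundary term plus one more integral), an antiderivative of (4 - t) sin(7*t) is t*cos(7*t)/7 - sin(7*t)/49 - 4*cos(7*t)/7; evaluating from -pi to 0: ∫_{-pi}^{0} (4 - t) sin(7*t) dt = (-4/7) - (pi/7 + 4/7) = -8/7 - pi/7.
Integrating by parts (boundary term plus one more integral), an antiderivative of (3*t + 1) sin(7*t) is -3*t*cos(7*t)/7 + 3*sin(7*t)/49 - cos(7*t)/7; evaluating from 0 to pi: ∫_{0}^{pi} (3*t + 1) sin(7*t) dt = (1/7 + 3*pi/7) - (-1/7) = 2/7 + 3*pi/7.
Summing the pieces and multiplying by (1/pi) gives b_7 = 2*(-3 + pi)/(7*pi).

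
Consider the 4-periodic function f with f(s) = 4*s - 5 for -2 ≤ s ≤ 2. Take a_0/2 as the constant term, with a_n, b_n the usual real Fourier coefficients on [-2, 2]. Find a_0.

a_0 = 1/2 ∫_{-2}^{2} f(s) ds = 1/2 · (-20) = -10.

-10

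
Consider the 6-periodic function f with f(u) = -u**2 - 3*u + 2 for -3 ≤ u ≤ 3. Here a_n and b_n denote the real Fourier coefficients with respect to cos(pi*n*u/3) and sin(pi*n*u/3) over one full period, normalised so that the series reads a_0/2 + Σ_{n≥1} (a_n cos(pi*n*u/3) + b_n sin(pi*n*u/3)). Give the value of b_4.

9/(2*pi)

b_4 = 1/3 ∫_{-3}^{3} f(u) sin(4*pi*u/3) du.
Integrating by parts twice (tabular method), an antiderivative of (-u**2 - 3*u + 2) sin(4*pi*u/3) is 3*u**2*cos(4*pi*u/3)/(4*pi) - 9*u*sin(4*pi*u/3)/(8*pi**2) + 9*u*cos(4*pi*u/3)/(4*pi) - 27*sin(4*pi*u/3)/(16*pi**2) - 3*cos(4*pi*u/3)/(2*pi) - 27*cos(4*pi*u/3)/(32*pi**3); evaluating from -3 to 3: ∫_{-3}^{3} (-u**2 - 3*u + 2) sin(4*pi*u/3) du = (-27/(32*pi**3) + 12/pi) - (3*(-16*pi**2 - 9)/(32*pi**3)) = 27/(2*pi).
Hence b_4 = (1/3)·(27/(2*pi)) = 9/(2*pi).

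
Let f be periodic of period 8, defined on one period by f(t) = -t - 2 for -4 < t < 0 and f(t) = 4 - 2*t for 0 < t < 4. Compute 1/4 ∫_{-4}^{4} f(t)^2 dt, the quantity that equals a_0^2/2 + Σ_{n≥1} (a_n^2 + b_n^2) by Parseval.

1/4 ∫_{-4}^{4} f(t)^2 dt = 1/4 · (80/3) = 20/3.

20/3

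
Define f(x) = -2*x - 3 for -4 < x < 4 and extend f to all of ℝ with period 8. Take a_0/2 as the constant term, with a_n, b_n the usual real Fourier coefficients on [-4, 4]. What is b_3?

-16/(3*pi)

b_3 = 1/4 ∫_{-4}^{4} f(x) sin(3*pi*x/4) dx.
Integrating by parts (boundary term plus one more integral), an antiderivative of (-2*x - 3) sin(3*pi*x/4) is 8*x*cos(3*pi*x/4)/(3*pi) - 32*sin(3*pi*x/4)/(9*pi**2) + 4*cos(3*pi*x/4)/pi; evaluating from -4 to 4: ∫_{-4}^{4} (-2*x - 3) sin(3*pi*x/4) dx = (-44/(3*pi)) - (20/(3*pi)) = -64/(3*pi).
Hence b_3 = (1/4)·(-64/(3*pi)) = -16/(3*pi).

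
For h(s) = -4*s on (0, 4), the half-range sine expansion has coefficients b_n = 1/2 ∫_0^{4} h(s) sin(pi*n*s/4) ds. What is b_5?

b_5 = 1/2 ∫_0^{4} (-4*s) sin(5*pi*s/4) ds.
Integrating by parts (boundary term plus one more integral), an antiderivative of (-4*s) sin(5*pi*s/4) is 16*s*cos(5*pi*s/4)/(5*pi) - 64*sin(5*pi*s/4)/(25*pi**2); evaluating from 0 to 4: ∫_{0}^{4} (-4*s) sin(5*pi*s/4) ds = (-64/(5*pi)) - (0) = -64/(5*pi).
Hence b_5 = (1/2)·(-64/(5*pi)) = -32/(5*pi).

-32/(5*pi)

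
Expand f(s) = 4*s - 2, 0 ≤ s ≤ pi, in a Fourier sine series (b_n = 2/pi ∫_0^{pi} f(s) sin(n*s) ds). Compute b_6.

b_6 = 2/pi ∫_0^{pi} (4*s - 2) sin(6*s) ds.
Integrating by parts (boundary term plus one more integral), an antiderivative of (4*s - 2) sin(6*s) is -2*s*cos(6*s)/3 + sin(6*s)/9 + cos(6*s)/3; evaluating from 0 to pi: ∫_{0}^{pi} (4*s - 2) sin(6*s) ds = (1/3 - 2*pi/3) - (1/3) = -2*pi/3.
Hence b_6 = (2/pi)·(-2*pi/3) = -4/3.

-4/3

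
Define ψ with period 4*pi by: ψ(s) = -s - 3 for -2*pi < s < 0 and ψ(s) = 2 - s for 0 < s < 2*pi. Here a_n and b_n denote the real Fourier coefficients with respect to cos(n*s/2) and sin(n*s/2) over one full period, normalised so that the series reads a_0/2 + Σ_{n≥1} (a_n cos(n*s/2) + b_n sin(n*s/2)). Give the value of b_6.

2/3

b_6 = (1/(2*pi)) ∫_{-2*pi}^{2*pi} ψ(s) sin(3*s) ds.
Split the integral at the breakpoints.
Integrating by parts (boundary term plus one more integral), an antiderivative of (-s - 3) sin(3*s) is s*cos(3*s)/3 - sin(3*s)/9 + cos(3*s); evaluating from -2*pi to 0: ∫_{-2*pi}^{0} (-s - 3) sin(3*s) ds = (1) - (1 - 2*pi/3) = 2*pi/3.
Integrating by parts (boundary term plus one more integral), an antiderivative of (2 - s) sin(3*s) is s*cos(3*s)/3 - sin(3*s)/9 - 2*cos(3*s)/3; evaluating from 0 to 2*pi: ∫_{0}^{2*pi} (2 - s) sin(3*s) ds = (-2/3 + 2*pi/3) - (-2/3) = 2*pi/3.
Summing the pieces and multiplying by (1/(2*pi)) gives b_6 = 2/3.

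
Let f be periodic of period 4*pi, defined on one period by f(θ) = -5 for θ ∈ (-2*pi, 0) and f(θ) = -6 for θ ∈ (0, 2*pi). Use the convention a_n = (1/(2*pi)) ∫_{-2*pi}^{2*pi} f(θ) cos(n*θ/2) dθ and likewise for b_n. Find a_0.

-11

a_0 = (1/(2*pi)) ∫_{-2*pi}^{2*pi} f(θ) dθ = (1/(2*pi)) · (-22*pi) = -11.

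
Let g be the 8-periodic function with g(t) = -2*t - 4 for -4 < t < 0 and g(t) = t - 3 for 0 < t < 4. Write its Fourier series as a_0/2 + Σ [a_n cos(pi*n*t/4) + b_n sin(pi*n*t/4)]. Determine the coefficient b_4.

b_4 = 1/4 ∫_{-4}^{4} g(t) sin(pi*t) dt.
Split the integral at the breakpoints.
Integrating by parts (boundary term plus one more integral), an antiderivative of (-2*t - 4) sin(pi*t) is 2*t*cos(pi*t)/pi - 2*sin(pi*t)/pi**2 + 4*cos(pi*t)/pi; evaluating from -4 to 0: ∫_{-4}^{0} (-2*t - 4) sin(pi*t) dt = (4/pi) - (-4/pi) = 8/pi.
Integrating by parts (boundary term plus one more integral), an antiderivative of (t - 3) sin(pi*t) is -t*cos(pi*t)/pi + sin(pi*t)/pi**2 + 3*cos(pi*t)/pi; evaluating from 0 to 4: ∫_{0}^{4} (t - 3) sin(pi*t) dt = (-1/pi) - (3/pi) = -4/pi.
Summing the pieces and multiplying by (1/4) gives b_4 = 1/pi.

1/pi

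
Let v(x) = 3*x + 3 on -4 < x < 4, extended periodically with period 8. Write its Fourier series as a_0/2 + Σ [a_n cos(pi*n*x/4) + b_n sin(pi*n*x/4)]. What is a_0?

6

a_0 = 1/4 ∫_{-4}^{4} v(x) dx = 1/4 · (24) = 6.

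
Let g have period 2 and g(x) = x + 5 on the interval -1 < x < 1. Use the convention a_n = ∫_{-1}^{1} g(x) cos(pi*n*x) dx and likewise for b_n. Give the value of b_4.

-1/(2*pi)

b_4 = ∫_{-1}^{1} g(x) sin(4*pi*x) dx.
Integrating by parts (boundary term plus one more integral), an antiderivative of (x + 5) sin(4*pi*x) is -x*cos(4*pi*x)/(4*pi) + sin(4*pi*x)/(16*pi**2) - 5*cos(4*pi*x)/(4*pi); evaluating from -1 to 1: ∫_{-1}^{1} (x + 5) sin(4*pi*x) dx = (-3/(2*pi)) - (-1/pi) = -1/(2*pi).
Hence b_4 = -1/(2*pi).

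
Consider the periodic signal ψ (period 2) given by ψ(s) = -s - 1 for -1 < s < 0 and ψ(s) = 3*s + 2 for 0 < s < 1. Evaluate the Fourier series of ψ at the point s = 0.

1/2

At s = 0 the one-sided limits are ψ(0^-) = -1 and ψ(0^+) = 2.
By Dirichlet's theorem the series converges to their average, [(-1) + (2)]/2 = 1/2.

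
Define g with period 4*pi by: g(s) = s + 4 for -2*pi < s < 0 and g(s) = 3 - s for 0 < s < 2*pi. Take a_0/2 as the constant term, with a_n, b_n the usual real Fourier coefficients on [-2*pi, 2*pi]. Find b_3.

b_3 = (1/(2*pi)) ∫_{-2*pi}^{2*pi} g(s) sin(3*s/2) ds.
Split the integral at the breakpoints.
Integrating by parts (boundary term plus one more integral), an antiderivative of (s + 4) sin(3*s/2) is -2*s*cos(3*s/2)/3 + 4*sin(3*s/2)/9 - 8*cos(3*s/2)/3; evaluating from -2*pi to 0: ∫_{-2*pi}^{0} (s + 4) sin(3*s/2) ds = (-8/3) - (8/3 - 4*pi/3) = -16/3 + 4*pi/3.
Integrating by parts (boundary term plus one more integral), an antiderivative of (3 - s) sin(3*s/2) is 2*s*cos(3*s/2)/3 - 4*sin(3*s/2)/9 - 2*cos(3*s/2); evaluating from 0 to 2*pi: ∫_{0}^{2*pi} (3 - s) sin(3*s/2) ds = (2 - 4*pi/3) - (-2) = 4 - 4*pi/3.
Summing the pieces and multiplying by (1/(2*pi)) gives b_3 = -2/(3*pi).

-2/(3*pi)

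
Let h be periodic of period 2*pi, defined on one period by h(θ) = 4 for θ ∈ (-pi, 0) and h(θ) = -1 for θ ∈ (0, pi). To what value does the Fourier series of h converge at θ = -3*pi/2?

θ = -3*pi/2 differs from θ = pi/2 by -1 full period(s), and the series is 2*pi-periodic.
h is continuous at θ = pi/2 with value -1, so the series converges to -1 there.

-1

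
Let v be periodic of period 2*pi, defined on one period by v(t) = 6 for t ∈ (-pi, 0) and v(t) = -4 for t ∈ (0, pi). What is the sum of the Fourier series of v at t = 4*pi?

t = 4*pi differs from t = 0 by 2 full period(s), and the series is 2*pi-periodic.
At t = 0 the one-sided limits are v(0^-) = 6 and v(0^+) = -4.
By Dirichlet's theorem the series converges to their average, [(6) + (-4)]/2 = 1.

1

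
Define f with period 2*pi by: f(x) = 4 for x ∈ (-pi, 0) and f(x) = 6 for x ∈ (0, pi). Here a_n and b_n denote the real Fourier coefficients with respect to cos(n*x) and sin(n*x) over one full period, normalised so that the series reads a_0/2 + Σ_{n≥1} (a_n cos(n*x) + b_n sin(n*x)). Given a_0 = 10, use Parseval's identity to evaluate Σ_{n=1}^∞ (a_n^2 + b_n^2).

Parseval: a_0^2/2 + Σ_{n≥1} (a_n^2+b_n^2) = 1/pi ∫_{-pi}^{pi} f(x)^2 dx = 52.
Subtract a_0^2/2 = 50: Σ (a_n^2+b_n^2) = 2.

2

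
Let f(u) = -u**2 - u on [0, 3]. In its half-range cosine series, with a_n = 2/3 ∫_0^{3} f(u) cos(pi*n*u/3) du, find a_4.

a_4 = 2/3 ∫_0^{3} (-u**2 - u) cos(4*pi*u/3) du.
Integrating by parts twice (tabular method), an antiderivative of (-u**2 - u) cos(4*pi*u/3) is -3*u**2*sin(4*pi*u/3)/(4*pi) - 3*u*sin(4*pi*u/3)/(4*pi) - 9*u*cos(4*pi*u/3)/(8*pi**2) + 27*sin(4*pi*u/3)/(32*pi**3) - 9*cos(4*pi*u/3)/(16*pi**2); evaluating from 0 to 3: ∫_{0}^{3} (-u**2 - u) cos(4*pi*u/3) du = (-63/(16*pi**2)) - (-9/(16*pi**2)) = -27/(8*pi**2).
Hence a_4 = (2/3)·(-27/(8*pi**2)) = -9/(4*pi**2).

-9/(4*pi**2)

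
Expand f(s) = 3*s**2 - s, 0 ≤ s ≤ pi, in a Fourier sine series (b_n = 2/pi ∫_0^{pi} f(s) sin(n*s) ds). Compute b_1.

-24/pi - 2 + 6*pi

b_1 = 2/pi ∫_0^{pi} (3*s**2 - s) sin(s) ds.
Integrating by parts twice (tabular method), an antiderivative of (3*s**2 - s) sin(s) is -3*s**2*cos(s) + 6*s*sin(s) + s*cos(s) - sin(s) + 6*cos(s); evaluating from 0 to pi: ∫_{0}^{pi} (3*s**2 - s) sin(s) ds = (-6 - pi + 3*pi**2) - (6) = -12 - pi + 3*pi**2.
Hence b_1 = (2/pi)·(-12 - pi + 3*pi**2) = -24/pi - 2 + 6*pi.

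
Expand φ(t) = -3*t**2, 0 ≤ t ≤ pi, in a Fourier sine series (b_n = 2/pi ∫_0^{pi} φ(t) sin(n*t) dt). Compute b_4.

3*pi/2

b_4 = 2/pi ∫_0^{pi} (-3*t**2) sin(4*t) dt.
Integrating by parts twice (tabular method), an antiderivative of (-3*t**2) sin(4*t) is 3*t**2*cos(4*t)/4 - 3*t*sin(4*t)/8 - 3*cos(4*t)/32; evaluating from 0 to pi: ∫_{0}^{pi} (-3*t**2) sin(4*t) dt = (-3/32 + 3*pi**2/4) - (-3/32) = 3*pi**2/4.
Hence b_4 = (2/pi)·(3*pi**2/4) = 3*pi/2.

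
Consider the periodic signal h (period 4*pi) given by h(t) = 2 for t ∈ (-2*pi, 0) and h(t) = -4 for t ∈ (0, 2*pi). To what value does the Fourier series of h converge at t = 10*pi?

t = 10*pi differs from t = 2*pi by 2 full period(s), and the series is 4*pi-periodic.
At t = 2*pi the one-sided limits are h(2*pi^-) = -4 and h(2*pi^+) = 2.
By Dirichlet's theorem the series converges to their average, [(-4) + (2)]/2 = -1.

-1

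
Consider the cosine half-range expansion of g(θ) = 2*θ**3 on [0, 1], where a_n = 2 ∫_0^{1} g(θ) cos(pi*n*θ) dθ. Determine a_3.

4*(4 - 9*pi**2)/(27*pi**4)

a_3 = 2 ∫_0^{1} (2*θ**3) cos(3*pi*θ) dθ.
Integrating by parts three times (tabular method), an antiderivative of (2*θ**3) cos(3*pi*θ) is 2*θ**3*sin(3*pi*θ)/(3*pi) + 2*θ**2*cos(3*pi*θ)/(3*pi**2) - 4*θ*sin(3*pi*θ)/(9*pi**3) - 4*cos(3*pi*θ)/(27*pi**4); evaluating from 0 to 1: ∫_{0}^{1} (2*θ**3) cos(3*pi*θ) dθ = (2*(2 - 9*pi**2)/(27*pi**4)) - (-4/(27*pi**4)) = 2*(4 - 9*pi**2)/(27*pi**4).
Hence a_3 = 2·(2*(4 - 9*pi**2)/(27*pi**4)) = 4*(4 - 9*pi**2)/(27*pi**4).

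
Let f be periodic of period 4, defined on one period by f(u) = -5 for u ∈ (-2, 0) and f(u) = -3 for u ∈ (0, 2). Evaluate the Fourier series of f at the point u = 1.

f is continuous at u = 1 with value -3, so the series converges to -3 there.

-3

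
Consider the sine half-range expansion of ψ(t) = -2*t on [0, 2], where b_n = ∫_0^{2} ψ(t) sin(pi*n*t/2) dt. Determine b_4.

b_4 = ∫_0^{2} (-2*t) sin(2*pi*t) dt.
Integrating by parts (boundary term plus one more integral), an antiderivative of (-2*t) sin(2*pi*t) is t*cos(2*pi*t)/pi - sin(2*pi*t)/(2*pi**2); evaluating from 0 to 2: ∫_{0}^{2} (-2*t) sin(2*pi*t) dt = (2/pi) - (0) = 2/pi.
Hence b_4 = 2/pi.

2/pi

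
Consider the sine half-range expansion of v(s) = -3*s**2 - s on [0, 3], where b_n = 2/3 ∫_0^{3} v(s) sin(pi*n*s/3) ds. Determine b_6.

10/pi

b_6 = 2/3 ∫_0^{3} (-3*s**2 - s) sin(2*pi*s) ds.
Integrating by parts twice (tabular method), an antiderivative of (-3*s**2 - s) sin(2*pi*s) is 3*s**2*cos(2*pi*s)/(2*pi) - 3*s*sin(2*pi*s)/(2*pi**2) + s*cos(2*pi*s)/(2*pi) - sin(2*pi*s)/(4*pi**2) - 3*cos(2*pi*s)/(4*pi**3); evaluating from 0 to 3: ∫_{0}^{3} (-3*s**2 - s) sin(2*pi*s) ds = (-3/(4*pi**3) + 15/pi) - (-3/(4*pi**3)) = 15/pi.
Hence b_6 = (2/3)·(15/pi) = 10/pi.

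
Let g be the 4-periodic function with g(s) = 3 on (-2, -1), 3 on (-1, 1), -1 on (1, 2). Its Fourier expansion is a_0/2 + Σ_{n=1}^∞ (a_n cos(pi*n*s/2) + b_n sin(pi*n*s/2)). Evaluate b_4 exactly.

b_4 = 1/2 ∫_{-2}^{2} g(s) sin(2*pi*s) ds.
Split the integral at the breakpoints.
Directly, an antiderivative of (3) sin(2*pi*s) is -3*cos(2*pi*s)/(2*pi); evaluating from -2 to -1: ∫_{-2}^{-1} (3) sin(2*pi*s) ds = (-3/(2*pi)) - (-3/(2*pi)) = 0.
Directly, an antiderivative of (3) sin(2*pi*s) is -3*cos(2*pi*s)/(2*pi); evaluating from -1 to 1: ∫_{-1}^{1} (3) sin(2*pi*s) ds = (-3/(2*pi)) - (-3/(2*pi)) = 0.
Directly, an antiderivative of (-1) sin(2*pi*s) is cos(2*pi*s)/(2*pi); evaluating from 1 to 2: ∫_{1}^{2} (-1) sin(2*pi*s) ds = (1/(2*pi)) - (1/(2*pi)) = 0.
Summing the pieces and multiplying by (1/2) gives b_4 = 0.

0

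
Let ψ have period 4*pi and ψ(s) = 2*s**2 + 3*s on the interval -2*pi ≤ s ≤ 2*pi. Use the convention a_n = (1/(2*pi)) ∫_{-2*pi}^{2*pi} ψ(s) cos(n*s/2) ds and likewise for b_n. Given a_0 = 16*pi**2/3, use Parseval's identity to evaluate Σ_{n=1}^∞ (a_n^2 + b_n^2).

pi**2*(24 + 512*pi**2/45)

Parseval: a_0^2/2 + Σ_{n≥1} (a_n^2+b_n^2) = (1/(2*pi)) ∫_{-2*pi}^{2*pi} ψ(s)^2 ds = pi**2*(24 + 128*pi**2/5).
Subtract a_0^2/2 = 128*pi**4/9: Σ (a_n^2+b_n^2) = pi**2*(24 + 512*pi**2/45).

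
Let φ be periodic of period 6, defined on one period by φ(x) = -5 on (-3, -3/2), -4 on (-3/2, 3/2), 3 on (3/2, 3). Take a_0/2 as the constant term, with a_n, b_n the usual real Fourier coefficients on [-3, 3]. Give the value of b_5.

8/(5*pi)

b_5 = 1/3 ∫_{-3}^{3} φ(x) sin(5*pi*x/3) dx.
Split the integral at the breakpoints.
Directly, an antiderivative of (-5) sin(5*pi*x/3) is 3*cos(5*pi*x/3)/pi; evaluating from -3 to -3/2: ∫_{-3}^{-3/2} (-5) sin(5*pi*x/3) dx = (0) - (-3/pi) = 3/pi.
Directly, an antiderivative of (-4) sin(5*pi*x/3) is 12*cos(5*pi*x/3)/(5*pi); evaluating from -3/2 to 3/2: ∫_{-3/2}^{3/2} (-4) sin(5*pi*x/3) dx = (0) - (0) = 0.
Directly, an antiderivative of (3) sin(5*pi*x/3) is -9*cos(5*pi*x/3)/(5*pi); evaluating from 3/2 to 3: ∫_{3/2}^{3} (3) sin(5*pi*x/3) dx = (9/(5*pi)) - (0) = 9/(5*pi).
Summing the pieces and multiplying by (1/3) gives b_5 = 8/(5*pi).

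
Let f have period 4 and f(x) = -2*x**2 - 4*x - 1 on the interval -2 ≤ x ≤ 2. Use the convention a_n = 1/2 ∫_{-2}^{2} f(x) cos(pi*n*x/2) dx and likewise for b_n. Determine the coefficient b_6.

8/(3*pi)

b_6 = 1/2 ∫_{-2}^{2} f(x) sin(3*pi*x) dx.
Integrating by parts twice (tabular method), an antiderivative of (-2*x**2 - 4*x - 1) sin(3*pi*x) is 2*x**2*cos(3*pi*x)/(3*pi) - 4*x*sin(3*pi*x)/(9*pi**2) + 4*x*cos(3*pi*x)/(3*pi) - 4*sin(3*pi*x)/(9*pi**2) - 4*cos(3*pi*x)/(27*pi**3) + cos(3*pi*x)/(3*pi); evaluating from -2 to 2: ∫_{-2}^{2} (-2*x**2 - 4*x - 1) sin(3*pi*x) dx = ((-4 + 153*pi**2)/(27*pi**3)) - ((-4 + 9*pi**2)/(27*pi**3)) = 16/(3*pi).
Hence b_6 = (1/2)·(16/(3*pi)) = 8/(3*pi).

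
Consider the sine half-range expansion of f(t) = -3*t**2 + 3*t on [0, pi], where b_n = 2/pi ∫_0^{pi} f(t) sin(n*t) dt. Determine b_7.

6*(-49*pi**2 + 4 + 49*pi)/(343*pi)

b_7 = 2/pi ∫_0^{pi} (-3*t**2 + 3*t) sin(7*t) dt.
Integrating by parts twice (tabular method), an antiderivative of (-3*t**2 + 3*t) sin(7*t) is 3*t**2*cos(7*t)/7 - 6*t*sin(7*t)/49 - 3*t*cos(7*t)/7 + 3*sin(7*t)/49 - 6*cos(7*t)/343; evaluating from 0 to pi: ∫_{0}^{pi} (-3*t**2 + 3*t) sin(7*t) dt = (-3*pi**2/7 + 6/343 + 3*pi/7) - (-6/343) = -3*pi**2/7 + 12/343 + 3*pi/7.
Hence b_7 = (2/pi)·(-3*pi**2/7 + 12/343 + 3*pi/7) = 6*(-49*pi**2 + 4 + 49*pi)/(343*pi).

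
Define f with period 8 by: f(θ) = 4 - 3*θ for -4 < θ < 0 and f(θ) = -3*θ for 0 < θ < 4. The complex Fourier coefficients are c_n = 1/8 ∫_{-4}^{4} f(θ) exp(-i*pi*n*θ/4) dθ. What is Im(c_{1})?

16/pi

Since f is real-valued, Im(c_{1}) = -1/8 ∫_{-4}^{4} f(θ) sin(pi*θ/4) dθ = -b_{1}/2.
Split the integral at the breakpoints.
Integrating by parts (boundary term plus one more integral), an antiderivative of (4 - 3*θ) sin(pi*θ/4) is 12*θ*cos(pi*θ/4)/pi - 48*sin(pi*θ/4)/pi**2 - 16*cos(pi*θ/4)/pi; evaluating from -4 to 0: ∫_{-4}^{0} (4 - 3*θ) sin(pi*θ/4) dθ = (-16/pi) - (64/pi) = -80/pi.
Integrating by parts (boundary term plus one more integral), an antiderivative of (-3*θ) sin(pi*θ/4) is 12*θ*cos(pi*θ/4)/pi - 48*sin(pi*θ/4)/pi**2; evaluating from 0 to 4: ∫_{0}^{4} (-3*θ) sin(pi*θ/4) dθ = (-48/pi) - (0) = -48/pi.
So ∫_{-4}^{4} f(θ) sin(pi*θ/4) dθ = -128/pi.
Hence Im(c_{1}) = (-1/8)·(-128/pi) = 16/pi.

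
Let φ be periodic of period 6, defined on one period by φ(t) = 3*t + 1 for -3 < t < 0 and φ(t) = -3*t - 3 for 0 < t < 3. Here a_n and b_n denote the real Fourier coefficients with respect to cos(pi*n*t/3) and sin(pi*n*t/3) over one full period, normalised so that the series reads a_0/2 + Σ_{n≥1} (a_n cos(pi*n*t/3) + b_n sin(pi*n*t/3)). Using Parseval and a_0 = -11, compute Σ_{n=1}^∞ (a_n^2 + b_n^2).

Parseval: a_0^2/2 + Σ_{n≥1} (a_n^2+b_n^2) = 1/3 ∫_{-3}^{3} φ(t)^2 dt = 82.
Subtract a_0^2/2 = 121/2: Σ (a_n^2+b_n^2) = 43/2.

43/2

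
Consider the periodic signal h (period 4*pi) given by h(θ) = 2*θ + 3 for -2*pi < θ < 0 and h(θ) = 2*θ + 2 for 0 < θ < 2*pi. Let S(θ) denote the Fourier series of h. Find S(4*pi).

θ = 4*pi differs from θ = 0 by 1 full period(s), and the series is 4*pi-periodic.
At θ = 0 the one-sided limits are h(0^-) = 3 and h(0^+) = 2.
By Dirichlet's theorem the series converges to their average, [(3) + (2)]/2 = 5/2.

5/2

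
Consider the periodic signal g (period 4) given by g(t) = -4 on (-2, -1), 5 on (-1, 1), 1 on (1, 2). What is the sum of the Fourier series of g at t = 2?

-3/2

t = 2 differs from t = -2 by 1 full period(s), and the series is 4-periodic.
At t = -2 the one-sided limits are g(-2^-) = 1 and g(-2^+) = -4.
By Dirichlet's theorem the series converges to their average, [(1) + (-4)]/2 = -3/2.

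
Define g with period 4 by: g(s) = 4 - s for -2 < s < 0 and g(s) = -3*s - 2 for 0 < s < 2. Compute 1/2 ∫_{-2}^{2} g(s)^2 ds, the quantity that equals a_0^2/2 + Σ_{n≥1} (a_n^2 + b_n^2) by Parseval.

1/2 ∫_{-2}^{2} g(s)^2 ds = 1/2 · (320/3) = 160/3.

160/3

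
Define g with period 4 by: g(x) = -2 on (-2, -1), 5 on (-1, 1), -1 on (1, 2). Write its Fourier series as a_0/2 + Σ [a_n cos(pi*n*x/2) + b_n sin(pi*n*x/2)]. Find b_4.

b_4 = 1/2 ∫_{-2}^{2} g(x) sin(2*pi*x) dx.
Split the integral at the breakpoints.
Directly, an antiderivative of (-2) sin(2*pi*x) is cos(2*pi*x)/pi; evaluating from -2 to -1: ∫_{-2}^{-1} (-2) sin(2*pi*x) dx = (1/pi) - (1/pi) = 0.
Directly, an antiderivative of (5) sin(2*pi*x) is -5*cos(2*pi*x)/(2*pi); evaluating from -1 to 1: ∫_{-1}^{1} (5) sin(2*pi*x) dx = (-5/(2*pi)) - (-5/(2*pi)) = 0.
Directly, an antiderivative of (-1) sin(2*pi*x) is cos(2*pi*x)/(2*pi); evaluating from 1 to 2: ∫_{1}^{2} (-1) sin(2*pi*x) dx = (1/(2*pi)) - (1/(2*pi)) = 0.
Summing the pieces and multiplying by (1/2) gives b_4 = 0.

0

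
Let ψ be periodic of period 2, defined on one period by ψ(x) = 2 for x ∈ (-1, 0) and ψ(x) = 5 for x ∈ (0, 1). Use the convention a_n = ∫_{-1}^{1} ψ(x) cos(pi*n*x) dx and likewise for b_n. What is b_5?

6/(5*pi)

b_5 = ∫_{-1}^{1} ψ(x) sin(5*pi*x) dx.
Split the integral at the breakpoints.
Directly, an antiderivative of (2) sin(5*pi*x) is -2*cos(5*pi*x)/(5*pi); evaluating from -1 to 0: ∫_{-1}^{0} (2) sin(5*pi*x) dx = (-2/(5*pi)) - (2/(5*pi)) = -4/(5*pi).
Directly, an antiderivative of (5) sin(5*pi*x) is -cos(5*pi*x)/pi; evaluating from 0 to 1: ∫_{0}^{1} (5) sin(5*pi*x) dx = (1/pi) - (-1/pi) = 2/pi.
Summing the pieces gives b_5 = 6/(5*pi).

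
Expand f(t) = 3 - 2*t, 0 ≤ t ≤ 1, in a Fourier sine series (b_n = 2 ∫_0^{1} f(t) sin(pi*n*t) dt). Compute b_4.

b_4 = 2 ∫_0^{1} (3 - 2*t) sin(4*pi*t) dt.
Integrating by parts (boundary term plus one more integral), an antiderivative of (3 - 2*t) sin(4*pi*t) is t*cos(4*pi*t)/(2*pi) - sin(4*pi*t)/(8*pi**2) - 3*cos(4*pi*t)/(4*pi); evaluating from 0 to 1: ∫_{0}^{1} (3 - 2*t) sin(4*pi*t) dt = (-1/(4*pi)) - (-3/(4*pi)) = 1/(2*pi).
Hence b_4 = 2·(1/(2*pi)) = 1/pi.

1/pi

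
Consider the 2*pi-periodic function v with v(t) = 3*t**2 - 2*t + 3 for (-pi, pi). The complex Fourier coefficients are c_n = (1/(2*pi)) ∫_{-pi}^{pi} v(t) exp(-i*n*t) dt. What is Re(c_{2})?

Since v is real-valued, Re(c_{2}) = (1/(2*pi)) ∫_{-pi}^{pi} v(t) cos(2*t) dt = a_{2}/2.
Integrating by parts twice (tabular method), an antiderivative of (3*t**2 - 2*t + 3) cos(2*t) is 3*t**2*sin(2*t)/2 - t*sin(2*t) + 3*t*cos(2*t)/2 + 3*sin(2*t)/4 - cos(2*t)/2; evaluating from -pi to pi: ∫_{-pi}^{pi} (3*t**2 - 2*t + 3) cos(2*t) dt = (-1/2 + 3*pi/2) - (-3*pi/2 - 1/2) = 3*pi.
Hence Re(c_{2}) = (1/(2*pi))·(3*pi) = 3/2.

3/2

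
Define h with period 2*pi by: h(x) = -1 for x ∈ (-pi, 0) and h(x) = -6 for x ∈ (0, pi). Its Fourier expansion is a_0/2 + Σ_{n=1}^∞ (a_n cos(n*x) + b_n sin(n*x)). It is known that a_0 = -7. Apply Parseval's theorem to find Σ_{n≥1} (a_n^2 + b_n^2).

Parseval: a_0^2/2 + Σ_{n≥1} (a_n^2+b_n^2) = 1/pi ∫_{-pi}^{pi} h(x)^2 dx = 37.
Subtract a_0^2/2 = 49/2: Σ (a_n^2+b_n^2) = 25/2.

25/2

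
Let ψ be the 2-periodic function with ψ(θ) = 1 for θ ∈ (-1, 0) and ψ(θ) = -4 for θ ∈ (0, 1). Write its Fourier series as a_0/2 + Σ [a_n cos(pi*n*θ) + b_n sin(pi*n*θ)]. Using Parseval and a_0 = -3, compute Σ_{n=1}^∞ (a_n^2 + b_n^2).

25/2

Parseval: a_0^2/2 + Σ_{n≥1} (a_n^2+b_n^2) = ∫_{-1}^{1} ψ(θ)^2 dθ = 17.
Subtract a_0^2/2 = 9/2: Σ (a_n^2+b_n^2) = 25/2.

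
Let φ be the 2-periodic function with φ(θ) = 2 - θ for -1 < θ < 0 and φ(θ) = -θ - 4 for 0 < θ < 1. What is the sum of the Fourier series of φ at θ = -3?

-1

θ = -3 differs from θ = 1 by -2 full period(s), and the series is 2-periodic.
At θ = 1 the one-sided limits are φ(1^-) = -5 and φ(1^+) = 3.
By Dirichlet's theorem the series converges to their average, [(-5) + (3)]/2 = -1.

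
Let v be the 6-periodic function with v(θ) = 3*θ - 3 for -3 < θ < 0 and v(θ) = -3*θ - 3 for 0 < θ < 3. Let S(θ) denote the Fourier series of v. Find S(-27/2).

-15/2

θ = -27/2 differs from θ = -3/2 by -2 full period(s), and the series is 6-periodic.
v is continuous at θ = -3/2 with value -15/2, so the series converges to -15/2 there.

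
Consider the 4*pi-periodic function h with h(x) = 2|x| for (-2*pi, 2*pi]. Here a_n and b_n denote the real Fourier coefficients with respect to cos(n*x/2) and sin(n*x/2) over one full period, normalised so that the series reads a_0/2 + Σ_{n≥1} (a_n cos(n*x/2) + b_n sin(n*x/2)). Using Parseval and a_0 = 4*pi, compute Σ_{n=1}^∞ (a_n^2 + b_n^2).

Parseval: a_0^2/2 + Σ_{n≥1} (a_n^2+b_n^2) = (1/(2*pi)) ∫_{-2*pi}^{2*pi} h(x)^2 dx = 32*pi**2/3.
Subtract a_0^2/2 = 8*pi**2: Σ (a_n^2+b_n^2) = 8*pi**2/3.

8*pi**2/3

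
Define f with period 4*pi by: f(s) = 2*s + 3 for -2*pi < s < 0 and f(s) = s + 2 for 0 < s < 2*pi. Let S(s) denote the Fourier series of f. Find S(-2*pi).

s = -2*pi differs from s = 2*pi by -1 full period(s), and the series is 4*pi-periodic.
At s = 2*pi the one-sided limits are f(2*pi^-) = 2 + 2*pi and f(2*pi^+) = 3 - 4*pi.
By Dirichlet's theorem the series converges to their average, [(2 + 2*pi) + (3 - 4*pi)]/2 = 5/2 - pi.

5/2 - pi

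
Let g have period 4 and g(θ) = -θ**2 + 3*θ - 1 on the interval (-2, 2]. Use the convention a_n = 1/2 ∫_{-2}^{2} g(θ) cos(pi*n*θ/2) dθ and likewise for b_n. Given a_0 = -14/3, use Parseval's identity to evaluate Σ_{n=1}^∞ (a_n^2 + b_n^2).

Parseval: a_0^2/2 + Σ_{n≥1} (a_n^2+b_n^2) = 1/2 ∫_{-2}^{2} g(θ)^2 dθ = 566/15.
Subtract a_0^2/2 = 98/9: Σ (a_n^2+b_n^2) = 1208/45.

1208/45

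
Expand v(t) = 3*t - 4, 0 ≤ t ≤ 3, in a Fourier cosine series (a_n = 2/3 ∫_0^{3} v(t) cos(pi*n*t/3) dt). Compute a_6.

a_6 = 2/3 ∫_0^{3} (3*t - 4) cos(2*pi*t) dt.
Integrating by parts (boundary term plus one more integral), an antiderivative of (3*t - 4) cos(2*pi*t) is 3*t*sin(2*pi*t)/(2*pi) - 2*sin(2*pi*t)/pi + 3*cos(2*pi*t)/(4*pi**2); evaluating from 0 to 3: ∫_{0}^{3} (3*t - 4) cos(2*pi*t) dt = (3/(4*pi**2)) - (3/(4*pi**2)) = 0.
Hence a_6 = (2/3)·(0) = 0.

0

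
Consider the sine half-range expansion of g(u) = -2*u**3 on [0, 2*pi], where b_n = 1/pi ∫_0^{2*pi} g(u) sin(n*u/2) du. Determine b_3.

b_3 = 1/pi ∫_0^{2*pi} (-2*u**3) sin(3*u/2) du.
Integrating by parts three times (tabular method), an antiderivative of (-2*u**3) sin(3*u/2) is 4*u**3*cos(3*u/2)/3 - 8*u**2*sin(3*u/2)/3 - 32*u*cos(3*u/2)/9 + 64*sin(3*u/2)/27; evaluating from 0 to 2*pi: ∫_{0}^{2*pi} (-2*u**3) sin(3*u/2) du = (32*pi*(2 - 3*pi**2)/9) - (0) = 32*pi*(2 - 3*pi**2)/9.
Hence b_3 = (1/pi)·(32*pi*(2 - 3*pi**2)/9) = 64/9 - 32*pi**2/3.

64/9 - 32*pi**2/3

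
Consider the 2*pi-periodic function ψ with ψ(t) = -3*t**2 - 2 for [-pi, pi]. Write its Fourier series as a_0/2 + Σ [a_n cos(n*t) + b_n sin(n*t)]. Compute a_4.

a_4 = 1/pi ∫_{-pi}^{pi} ψ(t) cos(4*t) dt.
ψ is even and cos(4*t) is even, so the integrand is even and a_4 = 2/pi ∫_0^{pi} ψ(t) cos(4*t) dt.
Integrating by parts twice (tabular method), an antiderivative of (-3*t**2 - 2) cos(4*t) is -3*t**2*sin(4*t)/4 - 3*t*cos(4*t)/8 - 13*sin(4*t)/32; evaluating from 0 to pi: ∫_{0}^{pi} (-3*t**2 - 2) cos(4*t) dt = (-3*pi/8) - (0) = -3*pi/8.
Hence a_4 = (2/pi)·(-3*pi/8) = -3/4.

-3/4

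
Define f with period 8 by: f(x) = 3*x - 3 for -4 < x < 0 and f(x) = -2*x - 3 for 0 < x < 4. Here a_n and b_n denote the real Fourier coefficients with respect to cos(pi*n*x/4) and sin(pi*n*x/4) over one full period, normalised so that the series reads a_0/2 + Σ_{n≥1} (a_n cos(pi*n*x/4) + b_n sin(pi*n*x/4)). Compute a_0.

-16

a_0 = 1/4 ∫_{-4}^{4} f(x) dx = 1/4 · (-64) = -16.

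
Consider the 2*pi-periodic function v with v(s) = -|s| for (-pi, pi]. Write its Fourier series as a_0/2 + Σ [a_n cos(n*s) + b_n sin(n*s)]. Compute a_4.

0

a_4 = 1/pi ∫_{-pi}^{pi} v(s) cos(4*s) ds.
v is even and cos(4*s) is even, so the integrand is even and a_4 = 2/pi ∫_0^{pi} v(s) cos(4*s) ds.
Integrating by parts (boundary term plus one more integral), an antiderivative of (-s) cos(4*s) is -s*sin(4*s)/4 - cos(4*s)/16; evaluating from 0 to pi: ∫_{0}^{pi} (-s) cos(4*s) ds = (-1/16) - (-1/16) = 0.
Hence a_4 = (2/pi)·(0) = 0.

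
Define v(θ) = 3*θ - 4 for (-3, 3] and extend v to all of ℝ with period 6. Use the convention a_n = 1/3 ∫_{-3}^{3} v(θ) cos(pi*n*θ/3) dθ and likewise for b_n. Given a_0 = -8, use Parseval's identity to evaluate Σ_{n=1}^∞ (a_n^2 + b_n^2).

54

Parseval: a_0^2/2 + Σ_{n≥1} (a_n^2+b_n^2) = 1/3 ∫_{-3}^{3} v(θ)^2 dθ = 86.
Subtract a_0^2/2 = 32: Σ (a_n^2+b_n^2) = 54.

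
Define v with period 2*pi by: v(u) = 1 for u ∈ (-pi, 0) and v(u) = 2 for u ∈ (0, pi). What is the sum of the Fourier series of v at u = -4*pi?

u = -4*pi differs from u = 0 by -2 full period(s), and the series is 2*pi-periodic.
At u = 0 the one-sided limits are v(0^-) = 1 and v(0^+) = 2.
By Dirichlet's theorem the series converges to their average, [(1) + (2)]/2 = 3/2.

3/2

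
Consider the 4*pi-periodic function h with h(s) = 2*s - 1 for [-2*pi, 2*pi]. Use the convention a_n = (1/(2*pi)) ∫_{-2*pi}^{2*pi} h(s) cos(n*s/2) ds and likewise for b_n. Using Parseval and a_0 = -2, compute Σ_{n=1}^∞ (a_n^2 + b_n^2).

32*pi**2/3

Parseval: a_0^2/2 + Σ_{n≥1} (a_n^2+b_n^2) = (1/(2*pi)) ∫_{-2*pi}^{2*pi} h(s)^2 ds = 2 + 32*pi**2/3.
Subtract a_0^2/2 = 2: Σ (a_n^2+b_n^2) = 32*pi**2/3.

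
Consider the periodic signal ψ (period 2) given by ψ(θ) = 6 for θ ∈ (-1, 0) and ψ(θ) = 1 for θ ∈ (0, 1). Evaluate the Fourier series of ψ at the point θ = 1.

θ = 1 differs from θ = -1 by 1 full period(s), and the series is 2-periodic.
At θ = -1 the one-sided limits are ψ(-1^-) = 1 and ψ(-1^+) = 6.
By Dirichlet's theorem the series converges to their average, [(1) + (6)]/2 = 7/2.

7/2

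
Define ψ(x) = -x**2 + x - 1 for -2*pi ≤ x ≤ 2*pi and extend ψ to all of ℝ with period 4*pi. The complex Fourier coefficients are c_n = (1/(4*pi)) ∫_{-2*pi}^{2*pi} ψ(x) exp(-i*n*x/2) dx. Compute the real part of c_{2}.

-2

Since ψ is real-valued, Re(c_{2}) = (1/(4*pi)) ∫_{-2*pi}^{2*pi} ψ(x) cos(x) dx = a_{2}/2.
Integrating by parts twice (tabular method), an antiderivative of (-x**2 + x - 1) cos(x) is -x**2*sin(x) + x*sin(x) - 2*x*cos(x) + sin(x) + cos(x); evaluating from -2*pi to 2*pi: ∫_{-2*pi}^{2*pi} (-x**2 + x - 1) cos(x) dx = (1 - 4*pi) - (1 + 4*pi) = -8*pi.
Hence Re(c_{2}) = (1/(4*pi))·(-8*pi) = -2.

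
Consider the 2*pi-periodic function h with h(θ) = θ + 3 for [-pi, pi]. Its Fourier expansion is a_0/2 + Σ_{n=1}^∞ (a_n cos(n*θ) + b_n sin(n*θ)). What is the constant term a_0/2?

3

a_0 = 1/pi ∫_{-pi}^{pi} h(θ) dθ = 1/pi · (6*pi) = 6.
So the constant term a_0/2 = 3.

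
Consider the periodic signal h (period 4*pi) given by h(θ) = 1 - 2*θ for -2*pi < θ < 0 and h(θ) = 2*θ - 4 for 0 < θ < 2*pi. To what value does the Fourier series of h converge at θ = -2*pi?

-3/2 + 4*pi

θ = -2*pi differs from θ = 2*pi by -1 full period(s), and the series is 4*pi-periodic.
At θ = 2*pi the one-sided limits are h(2*pi^-) = -4 + 4*pi and h(2*pi^+) = 1 + 4*pi.
By Dirichlet's theorem the series converges to their average, [(-4 + 4*pi) + (1 + 4*pi)]/2 = -3/2 + 4*pi.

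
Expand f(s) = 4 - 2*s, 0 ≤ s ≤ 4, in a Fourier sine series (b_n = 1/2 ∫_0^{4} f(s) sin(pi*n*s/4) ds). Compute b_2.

b_2 = 1/2 ∫_0^{4} (4 - 2*s) sin(pi*s/2) ds.
Integrating by parts (boundary term plus one more integral), an antiderivative of (4 - 2*s) sin(pi*s/2) is 4*s*cos(pi*s/2)/pi - 8*sin(pi*s/2)/pi**2 - 8*cos(pi*s/2)/pi; evaluating from 0 to 4: ∫_{0}^{4} (4 - 2*s) sin(pi*s/2) ds = (8/pi) - (-8/pi) = 16/pi.
Hence b_2 = (1/2)·(16/pi) = 8/pi.

8/pi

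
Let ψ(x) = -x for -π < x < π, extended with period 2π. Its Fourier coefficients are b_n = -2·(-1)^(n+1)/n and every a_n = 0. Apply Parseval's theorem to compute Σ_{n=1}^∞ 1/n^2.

pi**2/6

Parseval: Σ b_n^2 = (1/π) ∫_{-π}^{π} ψ(x)^2 dx = 2*pi**2/3.
Σ b_n^2 = Σ 4/n^2, so Σ 1/n^2 = (2*pi**2/3)/4 = pi**2/6.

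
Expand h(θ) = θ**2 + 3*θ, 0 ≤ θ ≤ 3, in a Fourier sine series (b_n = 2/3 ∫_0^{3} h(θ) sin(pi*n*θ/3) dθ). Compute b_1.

b_1 = 2/3 ∫_0^{3} (θ**2 + 3*θ) sin(pi*θ/3) dθ.
Integrating by parts twice (tabular method), an antiderivative of (θ**2 + 3*θ) sin(pi*θ/3) is -3*θ**2*cos(pi*θ/3)/pi + 18*θ*sin(pi*θ/3)/pi**2 - 9*θ*cos(pi*θ/3)/pi + 27*sin(pi*θ/3)/pi**2 + 54*cos(pi*θ/3)/pi**3; evaluating from 0 to 3: ∫_{0}^{3} (θ**2 + 3*θ) sin(pi*θ/3) dθ = (-54/pi**3 + 54/pi) - (54/pi**3) = -108/pi**3 + 54/pi.
Hence b_1 = (2/3)·(-108/pi**3 + 54/pi) = -72/pi**3 + 36/pi.

-72/pi**3 + 36/pi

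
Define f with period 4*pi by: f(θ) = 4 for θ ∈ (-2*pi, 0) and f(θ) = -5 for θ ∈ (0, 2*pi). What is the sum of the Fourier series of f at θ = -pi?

f is continuous at θ = -pi with value 4, so the series converges to 4 there.

4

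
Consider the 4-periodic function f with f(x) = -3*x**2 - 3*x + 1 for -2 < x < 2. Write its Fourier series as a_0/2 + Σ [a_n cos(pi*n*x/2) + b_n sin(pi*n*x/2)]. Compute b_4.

b_4 = 1/2 ∫_{-2}^{2} f(x) sin(2*pi*x) dx.
Integrating by parts twice (tabular method), an antiderivative of (-3*x**2 - 3*x + 1) sin(2*pi*x) is 3*x**2*cos(2*pi*x)/(2*pi) - 3*x*sin(2*pi*x)/(2*pi**2) + 3*x*cos(2*pi*x)/(2*pi) - 3*sin(2*pi*x)/(4*pi**2) - cos(2*pi*x)/(2*pi) - 3*cos(2*pi*x)/(4*pi**3); evaluating from -2 to 2: ∫_{-2}^{2} (-3*x**2 - 3*x + 1) sin(2*pi*x) dx = ((-3 + 34*pi**2)/(4*pi**3)) - ((-3 + 10*pi**2)/(4*pi**3)) = 6/pi.
Hence b_4 = (1/2)·(6/pi) = 3/pi.

3/pi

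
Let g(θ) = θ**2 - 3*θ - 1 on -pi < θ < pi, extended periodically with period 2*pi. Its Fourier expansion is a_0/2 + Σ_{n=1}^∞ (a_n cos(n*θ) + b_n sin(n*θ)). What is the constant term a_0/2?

-1 + pi**2/3

a_0 = 1/pi ∫_{-pi}^{pi} g(θ) dθ = 1/pi · (2*pi*(-3 + pi**2)/3) = -2 + 2*pi**2/3.
So the constant term a_0/2 = -1 + pi**2/3.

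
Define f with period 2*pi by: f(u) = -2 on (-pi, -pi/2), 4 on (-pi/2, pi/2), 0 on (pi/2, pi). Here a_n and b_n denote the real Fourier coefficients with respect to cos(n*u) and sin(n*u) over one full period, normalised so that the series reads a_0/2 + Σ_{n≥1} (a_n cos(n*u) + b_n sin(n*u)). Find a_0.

3

a_0 = 1/pi ∫_{-pi}^{pi} f(u) du = 1/pi · (3*pi) = 3.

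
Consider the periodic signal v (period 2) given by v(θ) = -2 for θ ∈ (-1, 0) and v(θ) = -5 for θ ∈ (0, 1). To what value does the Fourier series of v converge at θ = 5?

-7/2

θ = 5 differs from θ = 1 by 2 full period(s), and the series is 2-periodic.
At θ = 1 the one-sided limits are v(1^-) = -5 and v(1^+) = -2.
By Dirichlet's theorem the series converges to their average, [(-5) + (-2)]/2 = -7/2.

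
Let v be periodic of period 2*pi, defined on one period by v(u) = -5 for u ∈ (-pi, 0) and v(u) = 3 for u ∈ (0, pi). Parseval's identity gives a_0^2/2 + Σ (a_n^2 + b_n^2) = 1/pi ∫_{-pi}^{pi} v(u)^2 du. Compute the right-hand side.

34

1/pi ∫_{-pi}^{pi} v(u)^2 du = 1/pi · (34*pi) = 34.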